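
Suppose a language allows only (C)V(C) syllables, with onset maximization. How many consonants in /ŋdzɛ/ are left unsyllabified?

2

Syllabifying with onset maximization leaves /ŋ/, /d/ stranded (at most one coda consonant is licensed; onsets are limited to one consonant).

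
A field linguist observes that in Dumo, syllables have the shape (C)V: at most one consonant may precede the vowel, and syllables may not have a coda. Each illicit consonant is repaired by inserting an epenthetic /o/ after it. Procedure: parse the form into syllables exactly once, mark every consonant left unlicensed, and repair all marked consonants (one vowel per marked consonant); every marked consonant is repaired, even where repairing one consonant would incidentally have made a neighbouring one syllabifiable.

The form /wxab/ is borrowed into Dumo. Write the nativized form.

Under (C)V, the unsyllabifiable consonants are /w/, /b/ (no codas are permitted; onsets are limited to one consonant).
Epenthesis after each stranded consonant: /w/ → /wo/, /b/ → /bo/.

woxabo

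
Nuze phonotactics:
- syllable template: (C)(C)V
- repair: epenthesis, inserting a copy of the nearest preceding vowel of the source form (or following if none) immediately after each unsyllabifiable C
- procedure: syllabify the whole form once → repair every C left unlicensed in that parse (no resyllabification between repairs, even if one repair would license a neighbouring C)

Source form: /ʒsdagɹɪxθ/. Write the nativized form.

ʒasdagɹɪxɪθɪ

The consonants /ʒ/, /x/, /θ/ cannot be parsed into a legal (C)(C)V syllable (no codas are permitted; onsets may contain at most 2 consonants).
Epenthesis after each stranded consonant: /ʒ/ → /ʒa/, /x/ → /xɪ/, /θ/ → /θɪ/.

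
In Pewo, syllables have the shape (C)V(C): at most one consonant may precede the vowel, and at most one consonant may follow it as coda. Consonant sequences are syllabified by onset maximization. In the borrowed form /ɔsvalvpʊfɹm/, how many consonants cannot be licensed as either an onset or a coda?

Under (C)V(C), the unsyllabifiable consonants are /v/, /ɹ/, /m/ (at most one coda consonant is licensed; onsets are limited to one consonant).

3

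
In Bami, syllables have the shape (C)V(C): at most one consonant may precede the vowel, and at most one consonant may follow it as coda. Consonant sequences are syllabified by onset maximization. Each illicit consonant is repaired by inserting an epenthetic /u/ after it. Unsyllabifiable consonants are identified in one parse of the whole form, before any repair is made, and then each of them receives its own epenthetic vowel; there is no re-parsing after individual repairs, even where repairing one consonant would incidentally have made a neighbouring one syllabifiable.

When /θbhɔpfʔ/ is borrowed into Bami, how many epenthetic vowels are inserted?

The unsyllabifiable consonants are /θ/, /b/, /f/, /ʔ/; each receives one epenthetic vowel.

4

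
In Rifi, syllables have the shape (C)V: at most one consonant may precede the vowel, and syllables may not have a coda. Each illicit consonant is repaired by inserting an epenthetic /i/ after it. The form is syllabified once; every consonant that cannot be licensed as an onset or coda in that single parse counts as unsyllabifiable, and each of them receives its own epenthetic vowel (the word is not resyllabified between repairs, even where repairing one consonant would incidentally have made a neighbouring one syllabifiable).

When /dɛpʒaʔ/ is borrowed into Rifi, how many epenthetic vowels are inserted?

2

The unsyllabifiable consonants are /p/, /ʔ/; each receives one epenthetic vowel.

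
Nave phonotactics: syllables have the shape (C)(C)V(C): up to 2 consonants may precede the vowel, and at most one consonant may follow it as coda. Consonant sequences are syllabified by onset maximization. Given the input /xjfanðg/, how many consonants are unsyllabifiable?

Syllabifying with onset maximization leaves /x/, /ð/, /g/ stranded (at most one coda consonant is licensed; onsets may contain at most 2 consonants).

3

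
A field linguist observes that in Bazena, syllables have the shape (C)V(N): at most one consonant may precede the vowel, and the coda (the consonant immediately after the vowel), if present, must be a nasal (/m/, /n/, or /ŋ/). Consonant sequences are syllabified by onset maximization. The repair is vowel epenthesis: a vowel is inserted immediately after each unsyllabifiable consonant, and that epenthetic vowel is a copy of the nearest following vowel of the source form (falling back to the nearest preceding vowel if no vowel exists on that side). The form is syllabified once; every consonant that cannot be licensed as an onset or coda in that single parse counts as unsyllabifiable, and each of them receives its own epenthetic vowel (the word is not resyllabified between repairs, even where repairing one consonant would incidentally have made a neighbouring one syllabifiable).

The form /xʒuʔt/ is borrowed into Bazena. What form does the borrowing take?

xuʒuʔutu

Under (C)V(N), the unsyllabifiable consonants are /x/, /ʔ/, /t/ (only a nasal (/m/, /n/, or /ŋ/) is licensed in coda position; onsets are limited to one consonant).
Inserting the epenthetic vowel yields /x/ → /xu/, /ʔ/ → /ʔu/, /t/ → /tu/.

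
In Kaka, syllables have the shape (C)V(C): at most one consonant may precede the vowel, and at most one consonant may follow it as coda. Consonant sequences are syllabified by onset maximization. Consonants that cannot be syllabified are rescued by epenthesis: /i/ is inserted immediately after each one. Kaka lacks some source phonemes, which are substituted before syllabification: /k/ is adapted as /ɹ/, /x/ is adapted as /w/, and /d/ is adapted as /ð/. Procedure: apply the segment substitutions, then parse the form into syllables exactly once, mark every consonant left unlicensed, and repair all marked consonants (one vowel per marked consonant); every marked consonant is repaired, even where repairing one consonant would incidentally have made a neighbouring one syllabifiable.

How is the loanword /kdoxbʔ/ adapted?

ɹiðowbiʔi

Substitution: /k/ → /ɹ/, /d/ → /ð/, /x/ → /w/, giving /ɹðowbʔ/.
Syllabifying with onset maximization leaves /ɹ/, /b/, /ʔ/ stranded (at most one coda consonant is licensed; onsets are limited to one consonant).
Each unlicensed consonant becomes the onset of a new syllable: /ɹ/ → /ɹi/, /b/ → /bi/, /ʔ/ → /ʔi/.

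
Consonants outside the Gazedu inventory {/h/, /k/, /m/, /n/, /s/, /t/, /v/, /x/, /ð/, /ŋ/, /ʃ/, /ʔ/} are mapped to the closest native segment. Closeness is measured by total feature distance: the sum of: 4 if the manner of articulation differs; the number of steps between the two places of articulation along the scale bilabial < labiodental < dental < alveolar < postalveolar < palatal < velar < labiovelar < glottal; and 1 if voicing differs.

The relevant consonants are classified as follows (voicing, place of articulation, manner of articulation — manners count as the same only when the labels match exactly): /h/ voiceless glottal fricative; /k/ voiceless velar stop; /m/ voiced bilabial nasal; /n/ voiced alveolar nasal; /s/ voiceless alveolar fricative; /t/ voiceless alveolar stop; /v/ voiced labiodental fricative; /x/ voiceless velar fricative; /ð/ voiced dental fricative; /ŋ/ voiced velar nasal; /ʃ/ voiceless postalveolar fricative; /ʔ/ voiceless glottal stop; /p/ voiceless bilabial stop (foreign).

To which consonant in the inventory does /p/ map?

/t/ is closest: same manner (stop), place distance 3 (bilabial→alveolar), same voicing; total 3. Next closest is /m/ at distance 5.

t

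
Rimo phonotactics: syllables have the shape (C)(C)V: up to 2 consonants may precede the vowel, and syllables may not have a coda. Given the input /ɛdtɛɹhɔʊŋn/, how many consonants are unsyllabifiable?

Syllabifying with onset maximization leaves /ŋ/, /n/ stranded (no codas are permitted; onsets may contain at most 2 consonants).

2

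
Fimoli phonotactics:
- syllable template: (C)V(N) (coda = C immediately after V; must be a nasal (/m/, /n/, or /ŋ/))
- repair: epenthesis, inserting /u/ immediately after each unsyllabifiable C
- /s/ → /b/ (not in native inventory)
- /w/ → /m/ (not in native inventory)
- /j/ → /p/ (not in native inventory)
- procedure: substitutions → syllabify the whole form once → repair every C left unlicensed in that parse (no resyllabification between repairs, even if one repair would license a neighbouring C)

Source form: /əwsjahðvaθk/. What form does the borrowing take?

Substitution: /w/ → /m/, /s/ → /b/, /j/ → /p/, giving /əmbpahðvaθk/.
Under (C)V(N), the unsyllabifiable consonants are /b/, /h/, /ð/, /θ/, /k/ (only a nasal (/m/, /n/, or /ŋ/) is licensed in coda position; onsets are limited to one consonant).
Each unlicensed consonant becomes the onset of a new syllable: /b/ → /bu/, /h/ → /hu/, /ð/ → /ðu/, /θ/ → /θu/, /k/ → /ku/.

əmbupahuðuvaθuku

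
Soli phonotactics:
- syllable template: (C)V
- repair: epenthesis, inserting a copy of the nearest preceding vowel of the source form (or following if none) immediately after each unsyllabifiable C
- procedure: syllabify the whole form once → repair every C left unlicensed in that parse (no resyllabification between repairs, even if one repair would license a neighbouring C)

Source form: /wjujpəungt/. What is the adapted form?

Syllabifying with onset maximization leaves /w/, /j/, /n/, /g/, /t/ stranded (no codas are permitted; onsets are limited to one consonant).
Inserting the epenthetic vowel yields /w/ → /wu/, /j/ → /ju/, /n/ → /nu/, /g/ → /gu/, /t/ → /tu/.

wujujupəunugutu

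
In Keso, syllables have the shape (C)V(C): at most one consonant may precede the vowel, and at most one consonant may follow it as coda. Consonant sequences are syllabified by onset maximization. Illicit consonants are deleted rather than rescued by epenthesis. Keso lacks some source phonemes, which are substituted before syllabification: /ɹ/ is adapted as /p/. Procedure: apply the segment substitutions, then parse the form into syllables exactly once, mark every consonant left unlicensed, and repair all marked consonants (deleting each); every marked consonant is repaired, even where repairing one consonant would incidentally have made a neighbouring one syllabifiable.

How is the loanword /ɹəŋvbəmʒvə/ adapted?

pəŋbəmvə

Substitution: /ɹ/ → /p/, giving /pəŋvbəmʒvə/.
Under (C)V(C), the unsyllabifiable consonants are /v/, /ʒ/ (at most one coda consonant is licensed; onsets are limited to one consonant).
Deletion applies to /v/, /ʒ/.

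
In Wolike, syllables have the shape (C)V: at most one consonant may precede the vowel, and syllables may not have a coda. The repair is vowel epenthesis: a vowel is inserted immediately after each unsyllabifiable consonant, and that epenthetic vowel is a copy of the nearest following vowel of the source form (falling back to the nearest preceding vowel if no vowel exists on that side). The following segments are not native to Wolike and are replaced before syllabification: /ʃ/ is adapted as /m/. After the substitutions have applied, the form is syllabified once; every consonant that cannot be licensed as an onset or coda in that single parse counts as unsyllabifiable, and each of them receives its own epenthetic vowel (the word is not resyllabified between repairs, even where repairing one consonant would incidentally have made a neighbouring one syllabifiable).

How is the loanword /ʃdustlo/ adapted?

mudusotolo

Substitution: /ʃ/ → /m/, giving /mdustlo/.
Syllabifying with onset maximization leaves /m/, /s/, /t/ stranded (no codas are permitted; onsets are limited to one consonant).
Inserting the epenthetic vowel yields /m/ → /mu/, /s/ → /so/, /t/ → /to/.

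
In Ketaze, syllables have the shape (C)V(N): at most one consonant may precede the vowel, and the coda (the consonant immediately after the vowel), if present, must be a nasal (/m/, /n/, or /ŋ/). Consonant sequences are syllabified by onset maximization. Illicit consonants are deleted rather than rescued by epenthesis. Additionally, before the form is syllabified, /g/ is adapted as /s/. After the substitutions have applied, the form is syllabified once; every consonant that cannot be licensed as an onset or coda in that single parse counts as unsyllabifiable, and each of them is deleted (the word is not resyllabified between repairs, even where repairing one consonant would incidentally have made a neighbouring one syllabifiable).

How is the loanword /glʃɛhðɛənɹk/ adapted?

Substitution: /g/ → /s/, giving /slʃɛhðɛənɹk/.
Under (C)V(N), the unsyllabifiable consonants are /s/, /l/, /h/, /ɹ/, /k/ (only a nasal (/m/, /n/, or /ŋ/) is licensed in coda position; onsets are limited to one consonant).
Deleting the stranded consonants removes /s/, /l/, /h/, /ɹ/, /k/.

ʃɛðɛən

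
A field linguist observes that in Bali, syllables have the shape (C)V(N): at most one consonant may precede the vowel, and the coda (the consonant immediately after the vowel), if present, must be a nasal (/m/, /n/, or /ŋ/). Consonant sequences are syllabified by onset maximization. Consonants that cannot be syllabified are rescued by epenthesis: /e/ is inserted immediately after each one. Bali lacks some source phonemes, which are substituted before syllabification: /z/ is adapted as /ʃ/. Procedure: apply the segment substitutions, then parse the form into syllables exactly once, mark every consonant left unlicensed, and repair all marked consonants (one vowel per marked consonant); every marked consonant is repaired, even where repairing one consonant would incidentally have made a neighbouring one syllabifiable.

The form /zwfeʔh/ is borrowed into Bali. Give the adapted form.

ʃewefeʔehe

Substitution: /z/ → /ʃ/, giving /ʃwfeʔh/.
Syllabifying with onset maximization leaves /ʃ/, /w/, /ʔ/, /h/ stranded (only a nasal (/m/, /n/, or /ŋ/) is licensed in coda position; onsets are limited to one consonant).
Inserting the epenthetic vowel yields /ʃ/ → /ʃe/, /w/ → /we/, /ʔ/ → /ʔe/, /h/ → /he/.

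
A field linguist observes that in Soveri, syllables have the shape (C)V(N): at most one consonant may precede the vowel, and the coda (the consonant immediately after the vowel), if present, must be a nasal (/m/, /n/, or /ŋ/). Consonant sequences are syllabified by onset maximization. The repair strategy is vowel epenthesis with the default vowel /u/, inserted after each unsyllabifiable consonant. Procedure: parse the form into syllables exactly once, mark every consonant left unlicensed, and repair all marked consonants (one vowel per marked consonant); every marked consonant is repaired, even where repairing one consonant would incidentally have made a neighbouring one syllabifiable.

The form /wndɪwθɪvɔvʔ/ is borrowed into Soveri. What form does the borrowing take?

wunudɪwuθɪvɔvuʔu

Syllabifying with onset maximization leaves /w/, /n/, /w/, /v/, /ʔ/ stranded (only a nasal (/m/, /n/, or /ŋ/) is licensed in coda position; onsets are limited to one consonant).
Inserting the epenthetic vowel yields /w/ → /wu/, /n/ → /nu/, /w/ → /wu/, /v/ → /vu/, /ʔ/ → /ʔu/.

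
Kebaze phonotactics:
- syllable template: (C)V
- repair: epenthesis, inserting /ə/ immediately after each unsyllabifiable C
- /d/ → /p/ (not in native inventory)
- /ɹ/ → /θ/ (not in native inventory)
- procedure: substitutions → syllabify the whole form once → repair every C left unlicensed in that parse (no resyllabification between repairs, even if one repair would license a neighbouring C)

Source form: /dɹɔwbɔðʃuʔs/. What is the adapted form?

pəθɔwəbɔðəʃuʔəsə

Substitution: /d/ → /p/, /ɹ/ → /θ/, giving /pθɔwbɔðʃuʔs/.
Under (C)V, the unsyllabifiable consonants are /p/, /w/, /ð/, /ʔ/, /s/ (no codas are permitted; onsets are limited to one consonant).
Epenthesis after each stranded consonant: /p/ → /pə/, /w/ → /wə/, /ð/ → /ðə/, /ʔ/ → /ʔə/, /s/ → /sə/.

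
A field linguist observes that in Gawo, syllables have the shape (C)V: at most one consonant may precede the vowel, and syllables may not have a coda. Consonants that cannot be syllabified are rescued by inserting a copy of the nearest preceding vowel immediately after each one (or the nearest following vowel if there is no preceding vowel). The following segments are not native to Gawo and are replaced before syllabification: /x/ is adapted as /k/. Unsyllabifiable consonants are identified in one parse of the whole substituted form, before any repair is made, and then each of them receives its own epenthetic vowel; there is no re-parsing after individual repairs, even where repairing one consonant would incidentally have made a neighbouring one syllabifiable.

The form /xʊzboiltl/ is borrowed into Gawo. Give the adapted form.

kʊzʊboilitili

Substitution: /x/ → /k/, giving /kʊzboiltl/.
Under (C)V, the unsyllabifiable consonants are /z/, /l/, /t/, /l/ (no codas are permitted; onsets are limited to one consonant).
Each unlicensed consonant becomes the onset of a new syllable: /z/ → /zʊ/, /l/ → /li/, /t/ → /ti/, /l/ → /li/.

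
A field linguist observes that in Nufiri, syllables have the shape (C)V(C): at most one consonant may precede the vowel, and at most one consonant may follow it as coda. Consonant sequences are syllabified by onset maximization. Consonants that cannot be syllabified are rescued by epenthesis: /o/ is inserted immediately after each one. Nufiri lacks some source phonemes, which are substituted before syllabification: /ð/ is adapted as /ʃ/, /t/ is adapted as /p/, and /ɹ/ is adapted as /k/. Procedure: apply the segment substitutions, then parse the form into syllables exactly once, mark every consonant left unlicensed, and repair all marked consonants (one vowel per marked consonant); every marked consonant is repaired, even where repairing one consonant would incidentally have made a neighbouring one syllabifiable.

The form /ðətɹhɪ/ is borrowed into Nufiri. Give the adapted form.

ʃəpkohɪ

Substitution: /ð/ → /ʃ/, /t/ → /p/, /ɹ/ → /k/, giving /ʃəpkhɪ/.
Under (C)V(C), the unsyllabifiable consonants are /k/ (at most one coda consonant is licensed; onsets are limited to one consonant).
Each unlicensed consonant becomes the onset of a new syllable: /k/ → /ko/.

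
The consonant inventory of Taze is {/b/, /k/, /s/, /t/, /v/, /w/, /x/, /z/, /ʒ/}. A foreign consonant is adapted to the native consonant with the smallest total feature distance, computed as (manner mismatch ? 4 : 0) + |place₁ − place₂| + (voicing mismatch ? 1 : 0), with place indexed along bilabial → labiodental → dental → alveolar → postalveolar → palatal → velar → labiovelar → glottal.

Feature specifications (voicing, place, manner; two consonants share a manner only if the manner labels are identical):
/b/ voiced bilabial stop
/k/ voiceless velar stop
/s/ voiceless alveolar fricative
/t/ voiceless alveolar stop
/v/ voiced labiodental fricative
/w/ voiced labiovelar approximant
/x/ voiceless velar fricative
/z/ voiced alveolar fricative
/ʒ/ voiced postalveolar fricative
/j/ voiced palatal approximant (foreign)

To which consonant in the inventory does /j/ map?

w

/w/ is closest: same manner (approximant), place distance 2 (palatal→labiovelar), same voicing; total 2. Next closest is /ʒ/ at distance 5.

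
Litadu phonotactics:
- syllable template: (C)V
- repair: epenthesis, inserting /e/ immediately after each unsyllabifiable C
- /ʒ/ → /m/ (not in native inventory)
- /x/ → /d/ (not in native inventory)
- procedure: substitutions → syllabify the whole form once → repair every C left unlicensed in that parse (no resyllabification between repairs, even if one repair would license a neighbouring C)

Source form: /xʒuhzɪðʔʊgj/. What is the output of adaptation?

demuhezɪðeʔʊgeje

Substitution: /x/ → /d/, /ʒ/ → /m/, giving /dmuhzɪðʔʊgj/.
The consonants /d/, /h/, /ð/, /g/, /j/ cannot be parsed into a legal (C)V syllable (no codas are permitted; onsets are limited to one consonant).
Inserting the epenthetic vowel yields /d/ → /de/, /h/ → /he/, /ð/ → /ðe/, /g/ → /ge/, /j/ → /je/.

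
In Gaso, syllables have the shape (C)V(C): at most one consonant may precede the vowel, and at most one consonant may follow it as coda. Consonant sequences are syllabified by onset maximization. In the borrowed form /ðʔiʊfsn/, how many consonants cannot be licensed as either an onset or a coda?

Under (C)V(C), the unsyllabifiable consonants are /ð/, /s/, /n/ (at most one coda consonant is licensed; onsets are limited to one consonant).

3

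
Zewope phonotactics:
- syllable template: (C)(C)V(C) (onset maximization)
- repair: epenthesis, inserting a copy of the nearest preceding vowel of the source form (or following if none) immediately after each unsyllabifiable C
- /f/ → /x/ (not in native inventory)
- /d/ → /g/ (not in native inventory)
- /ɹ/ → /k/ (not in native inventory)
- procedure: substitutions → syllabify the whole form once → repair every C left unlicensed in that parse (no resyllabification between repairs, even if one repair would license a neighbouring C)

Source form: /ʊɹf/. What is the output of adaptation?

ʊkxʊ

Substitution: /ɹ/ → /k/, /f/ → /x/, giving /ʊkx/.
The consonants /x/ cannot be parsed into a legal (C)(C)V(C) syllable (at most one coda consonant is licensed; onsets may contain at most 2 consonants).
Each unlicensed consonant becomes the onset of a new syllable: /x/ → /xʊ/.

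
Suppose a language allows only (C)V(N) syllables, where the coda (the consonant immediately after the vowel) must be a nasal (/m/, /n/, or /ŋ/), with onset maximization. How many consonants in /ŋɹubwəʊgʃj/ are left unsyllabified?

Under (C)V(N), the unsyllabifiable consonants are /ŋ/, /b/, /g/, /ʃ/, /j/ (only a nasal (/m/, /n/, or /ŋ/) is licensed in coda position; onsets are limited to one consonant).

5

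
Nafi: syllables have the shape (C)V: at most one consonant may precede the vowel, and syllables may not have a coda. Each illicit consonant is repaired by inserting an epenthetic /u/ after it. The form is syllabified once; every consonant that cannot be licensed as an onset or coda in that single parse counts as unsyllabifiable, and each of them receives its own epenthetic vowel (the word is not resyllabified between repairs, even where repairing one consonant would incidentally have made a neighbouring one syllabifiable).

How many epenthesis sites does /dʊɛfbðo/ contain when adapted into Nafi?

2

The unsyllabifiable consonants are /f/, /b/; each receives one epenthetic vowel.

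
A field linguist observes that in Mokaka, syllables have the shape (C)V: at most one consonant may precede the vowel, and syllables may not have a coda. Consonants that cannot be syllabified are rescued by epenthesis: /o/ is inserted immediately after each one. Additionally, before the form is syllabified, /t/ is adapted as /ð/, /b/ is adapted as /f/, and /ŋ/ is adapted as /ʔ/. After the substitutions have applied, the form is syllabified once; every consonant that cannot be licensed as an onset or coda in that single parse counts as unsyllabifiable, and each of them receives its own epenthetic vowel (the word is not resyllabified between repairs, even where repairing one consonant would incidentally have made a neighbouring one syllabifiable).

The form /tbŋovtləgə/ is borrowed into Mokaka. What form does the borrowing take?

ðofoʔovoðoləgə

Substitution: /t/ → /ð/, /b/ → /f/, /ŋ/ → /ʔ/, giving /ðfʔovðləgə/.
The consonants /ð/, /f/, /v/, /ð/ cannot be parsed into a legal (C)V syllable (no codas are permitted; onsets are limited to one consonant).
Inserting the epenthetic vowel yields /ð/ → /ðo/, /f/ → /fo/, /v/ → /vo/, /ð/ → /ðo/.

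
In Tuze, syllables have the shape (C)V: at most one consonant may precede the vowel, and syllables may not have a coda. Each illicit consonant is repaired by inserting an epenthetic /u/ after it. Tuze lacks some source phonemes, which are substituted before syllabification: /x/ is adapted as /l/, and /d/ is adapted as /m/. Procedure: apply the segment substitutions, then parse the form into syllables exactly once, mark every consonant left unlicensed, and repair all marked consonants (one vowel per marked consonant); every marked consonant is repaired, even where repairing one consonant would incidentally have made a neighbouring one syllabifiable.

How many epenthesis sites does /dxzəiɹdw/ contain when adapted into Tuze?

After substitution the input is /mlzəiɹmw/.
The unsyllabifiable consonants are /m/, /l/, /ɹ/, /m/, /w/; each receives one epenthetic vowel.

5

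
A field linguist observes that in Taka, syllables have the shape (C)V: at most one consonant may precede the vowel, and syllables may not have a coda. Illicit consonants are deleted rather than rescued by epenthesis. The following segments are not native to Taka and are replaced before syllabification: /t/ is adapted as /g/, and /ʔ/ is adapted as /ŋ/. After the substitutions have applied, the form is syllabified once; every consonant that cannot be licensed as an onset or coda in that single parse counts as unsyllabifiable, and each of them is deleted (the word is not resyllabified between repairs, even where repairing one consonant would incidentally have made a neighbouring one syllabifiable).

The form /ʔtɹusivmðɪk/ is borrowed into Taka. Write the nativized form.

ɹusiðɪ

Substitution: /ʔ/ → /ŋ/, /t/ → /g/, giving /ŋgɹusivmðɪk/.
Syllabifying with onset maximization leaves /ŋ/, /g/, /v/, /m/, /k/ stranded (no codas are permitted; onsets are limited to one consonant).
Deletion applies to /ŋ/, /g/, /v/, /m/, /k/.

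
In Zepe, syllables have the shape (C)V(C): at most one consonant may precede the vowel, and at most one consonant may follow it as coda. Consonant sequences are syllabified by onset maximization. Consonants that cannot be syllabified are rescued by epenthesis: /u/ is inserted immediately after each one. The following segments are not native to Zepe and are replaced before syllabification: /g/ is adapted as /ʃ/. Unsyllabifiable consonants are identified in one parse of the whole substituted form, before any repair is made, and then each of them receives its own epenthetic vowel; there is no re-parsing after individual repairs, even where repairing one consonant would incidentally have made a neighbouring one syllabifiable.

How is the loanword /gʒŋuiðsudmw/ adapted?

Substitution: /g/ → /ʃ/, giving /ʃʒŋuiðsudmw/.
Under (C)V(C), the unsyllabifiable consonants are /ʃ/, /ʒ/, /m/, /w/ (at most one coda consonant is licensed; onsets are limited to one consonant).
Each unlicensed consonant becomes the onset of a new syllable: /ʃ/ → /ʃu/, /ʒ/ → /ʒu/, /m/ → /mu/, /w/ → /wu/.

ʃuʒuŋuiðsudmuwu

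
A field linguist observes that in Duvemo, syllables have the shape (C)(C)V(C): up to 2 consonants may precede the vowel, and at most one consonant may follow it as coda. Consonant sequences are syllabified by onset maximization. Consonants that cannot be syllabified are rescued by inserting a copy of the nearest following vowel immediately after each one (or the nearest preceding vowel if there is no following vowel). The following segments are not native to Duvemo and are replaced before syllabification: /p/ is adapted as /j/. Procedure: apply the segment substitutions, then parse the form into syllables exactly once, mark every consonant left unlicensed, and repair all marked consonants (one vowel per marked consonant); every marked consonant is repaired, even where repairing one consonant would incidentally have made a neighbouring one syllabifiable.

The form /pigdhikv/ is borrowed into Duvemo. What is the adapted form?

jigdhikvi

Substitution: /p/ → /j/, giving /jigdhikv/.
Syllabifying with onset maximization leaves /v/ stranded (at most one coda consonant is licensed; onsets may contain at most 2 consonants).
Epenthesis after each stranded consonant: /v/ → /vi/.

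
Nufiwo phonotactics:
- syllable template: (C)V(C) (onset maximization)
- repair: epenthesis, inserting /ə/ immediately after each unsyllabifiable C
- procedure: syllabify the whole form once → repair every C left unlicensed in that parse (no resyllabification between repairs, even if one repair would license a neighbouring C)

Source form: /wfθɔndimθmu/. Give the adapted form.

wəfəθɔndimθəmu

Syllabifying with onset maximization leaves /w/, /f/, /θ/ stranded (at most one coda consonant is licensed; onsets are limited to one consonant).
Epenthesis after each stranded consonant: /w/ → /wə/, /f/ → /fə/, /θ/ → /θə/.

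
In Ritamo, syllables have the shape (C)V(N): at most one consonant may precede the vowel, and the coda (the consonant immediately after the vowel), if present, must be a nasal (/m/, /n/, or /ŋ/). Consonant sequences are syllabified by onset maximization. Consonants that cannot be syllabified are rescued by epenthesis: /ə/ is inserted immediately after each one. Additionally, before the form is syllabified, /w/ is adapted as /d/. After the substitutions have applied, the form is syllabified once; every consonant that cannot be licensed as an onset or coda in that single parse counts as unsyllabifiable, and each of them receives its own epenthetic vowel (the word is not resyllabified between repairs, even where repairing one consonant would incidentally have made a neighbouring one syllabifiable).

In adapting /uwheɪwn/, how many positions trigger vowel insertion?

3

After substitution the input is /udheɪdn/.
The unsyllabifiable consonants are /d/, /d/, /n/; each receives one epenthetic vowel.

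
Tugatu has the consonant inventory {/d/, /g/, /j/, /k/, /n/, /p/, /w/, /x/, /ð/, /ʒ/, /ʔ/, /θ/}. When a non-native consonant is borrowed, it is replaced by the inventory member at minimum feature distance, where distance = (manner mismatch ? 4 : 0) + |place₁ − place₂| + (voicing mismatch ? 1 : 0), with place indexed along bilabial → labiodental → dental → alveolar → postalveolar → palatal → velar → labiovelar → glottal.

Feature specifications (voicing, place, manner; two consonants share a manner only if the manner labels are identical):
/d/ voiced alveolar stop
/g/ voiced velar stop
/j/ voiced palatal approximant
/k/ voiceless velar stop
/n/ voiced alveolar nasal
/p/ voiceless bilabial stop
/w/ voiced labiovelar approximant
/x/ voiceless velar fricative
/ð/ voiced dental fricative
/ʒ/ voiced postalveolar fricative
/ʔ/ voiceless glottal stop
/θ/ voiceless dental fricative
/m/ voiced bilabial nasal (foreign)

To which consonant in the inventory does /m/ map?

n

/n/ is closest: same manner (nasal), place distance 3 (bilabial→alveolar), same voicing; total 3. Next closest is /p/ at distance 5.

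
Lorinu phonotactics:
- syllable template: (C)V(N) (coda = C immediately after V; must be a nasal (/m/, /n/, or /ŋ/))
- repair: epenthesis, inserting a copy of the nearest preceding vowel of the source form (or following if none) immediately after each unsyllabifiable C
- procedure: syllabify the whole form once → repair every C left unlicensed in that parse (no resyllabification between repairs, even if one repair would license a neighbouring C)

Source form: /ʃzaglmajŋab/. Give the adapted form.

Under (C)V(N), the unsyllabifiable consonants are /ʃ/, /g/, /l/, /j/, /b/ (only a nasal (/m/, /n/, or /ŋ/) is licensed in coda position; onsets are limited to one consonant).
Inserting the epenthetic vowel yields /ʃ/ → /ʃa/, /g/ → /ga/, /l/ → /la/, /j/ → /ja/, /b/ → /ba/.

ʃazagalamajaŋaba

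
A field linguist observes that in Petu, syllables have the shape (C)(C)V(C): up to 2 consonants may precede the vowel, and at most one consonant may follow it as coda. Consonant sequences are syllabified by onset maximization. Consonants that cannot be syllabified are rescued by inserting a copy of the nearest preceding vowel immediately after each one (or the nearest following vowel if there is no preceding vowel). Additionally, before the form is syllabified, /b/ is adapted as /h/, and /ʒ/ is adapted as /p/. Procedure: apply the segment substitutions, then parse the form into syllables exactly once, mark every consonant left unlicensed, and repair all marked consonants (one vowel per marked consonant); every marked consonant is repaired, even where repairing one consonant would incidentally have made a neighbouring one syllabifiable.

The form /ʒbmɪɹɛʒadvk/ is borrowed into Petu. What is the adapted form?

Substitution: /ʒ/ → /p/, /b/ → /h/, giving /phmɪɹɛpadvk/.
Under (C)(C)V(C), the unsyllabifiable consonants are /p/, /v/, /k/ (at most one coda consonant is licensed; onsets may contain at most 2 consonants).
Each unlicensed consonant becomes the onset of a new syllable: /p/ → /pɪ/, /v/ → /va/, /k/ → /ka/.

pɪhmɪɹɛpadvaka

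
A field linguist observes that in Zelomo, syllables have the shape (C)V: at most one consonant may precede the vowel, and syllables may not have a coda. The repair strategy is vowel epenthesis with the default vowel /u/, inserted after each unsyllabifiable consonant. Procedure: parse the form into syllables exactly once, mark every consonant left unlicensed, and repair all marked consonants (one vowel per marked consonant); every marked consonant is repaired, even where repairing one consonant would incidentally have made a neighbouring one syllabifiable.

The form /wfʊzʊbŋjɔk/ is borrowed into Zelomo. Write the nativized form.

wufʊzʊbuŋujɔku

The consonants /w/, /b/, /ŋ/, /k/ cannot be parsed into a legal (C)V syllable (no codas are permitted; onsets are limited to one consonant).
Each unlicensed consonant becomes the onset of a new syllable: /w/ → /wu/, /b/ → /bu/, /ŋ/ → /ŋu/, /k/ → /ku/.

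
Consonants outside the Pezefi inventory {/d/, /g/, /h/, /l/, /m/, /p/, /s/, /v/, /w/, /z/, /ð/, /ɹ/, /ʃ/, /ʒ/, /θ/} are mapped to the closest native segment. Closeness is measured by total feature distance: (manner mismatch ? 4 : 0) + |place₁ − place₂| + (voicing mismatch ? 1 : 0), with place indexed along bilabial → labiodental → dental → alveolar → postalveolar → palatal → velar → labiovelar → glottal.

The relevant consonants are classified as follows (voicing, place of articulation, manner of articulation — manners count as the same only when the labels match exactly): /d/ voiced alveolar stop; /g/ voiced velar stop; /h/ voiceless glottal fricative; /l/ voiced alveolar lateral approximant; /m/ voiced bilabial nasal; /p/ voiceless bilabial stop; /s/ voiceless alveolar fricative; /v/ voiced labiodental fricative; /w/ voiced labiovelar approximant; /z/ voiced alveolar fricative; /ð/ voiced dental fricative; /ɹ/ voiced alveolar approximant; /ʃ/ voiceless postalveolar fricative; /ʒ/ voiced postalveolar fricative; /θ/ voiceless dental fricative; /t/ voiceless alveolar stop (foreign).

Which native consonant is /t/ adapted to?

/d/ is closest: same manner (stop), place distance 0 (alveolar→alveolar), voicing differs (+1); total 1. Next closest is /p/ at distance 3.

d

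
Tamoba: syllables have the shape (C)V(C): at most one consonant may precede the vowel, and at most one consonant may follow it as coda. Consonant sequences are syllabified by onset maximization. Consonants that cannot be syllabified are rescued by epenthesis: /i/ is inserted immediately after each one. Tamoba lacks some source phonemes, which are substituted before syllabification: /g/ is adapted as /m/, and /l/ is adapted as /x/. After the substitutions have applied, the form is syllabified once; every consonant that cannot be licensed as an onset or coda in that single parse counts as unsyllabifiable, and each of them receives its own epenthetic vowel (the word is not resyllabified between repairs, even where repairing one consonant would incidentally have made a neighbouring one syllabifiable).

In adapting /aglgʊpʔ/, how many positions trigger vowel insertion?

After substitution the input is /amxmʊpʔ/.
The unsyllabifiable consonants are /x/, /ʔ/; each receives one epenthetic vowel.

2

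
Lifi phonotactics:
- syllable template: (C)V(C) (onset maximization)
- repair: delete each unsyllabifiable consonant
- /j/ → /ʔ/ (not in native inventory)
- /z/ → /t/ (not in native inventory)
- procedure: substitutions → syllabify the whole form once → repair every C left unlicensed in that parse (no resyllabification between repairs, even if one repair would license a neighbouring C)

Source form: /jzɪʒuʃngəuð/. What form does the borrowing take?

tɪʒuʃgəuð

Substitution: /j/ → /ʔ/, /z/ → /t/, giving /ʔtɪʒuʃngəuð/.
The consonants /ʔ/, /n/ cannot be parsed into a legal (C)V(C) syllable (at most one coda consonant is licensed; onsets are limited to one consonant).
Deleting the stranded consonants removes /ʔ/, /n/.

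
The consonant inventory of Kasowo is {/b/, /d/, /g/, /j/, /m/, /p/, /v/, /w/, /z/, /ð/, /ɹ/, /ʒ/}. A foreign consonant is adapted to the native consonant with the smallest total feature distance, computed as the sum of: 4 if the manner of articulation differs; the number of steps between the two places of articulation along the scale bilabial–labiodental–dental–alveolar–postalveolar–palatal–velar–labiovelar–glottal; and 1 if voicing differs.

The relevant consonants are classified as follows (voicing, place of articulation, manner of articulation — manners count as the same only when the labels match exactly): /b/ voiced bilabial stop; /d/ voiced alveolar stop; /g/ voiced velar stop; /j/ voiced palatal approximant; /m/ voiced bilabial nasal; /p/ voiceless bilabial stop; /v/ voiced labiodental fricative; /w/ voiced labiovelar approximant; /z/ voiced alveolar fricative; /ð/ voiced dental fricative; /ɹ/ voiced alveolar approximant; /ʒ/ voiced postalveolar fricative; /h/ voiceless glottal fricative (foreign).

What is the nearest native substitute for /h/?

ʒ

/ʒ/ is closest: same manner (fricative), place distance 4 (glottal→postalveolar), voicing differs (+1); total 5. Next closest is /w/ at distance 6.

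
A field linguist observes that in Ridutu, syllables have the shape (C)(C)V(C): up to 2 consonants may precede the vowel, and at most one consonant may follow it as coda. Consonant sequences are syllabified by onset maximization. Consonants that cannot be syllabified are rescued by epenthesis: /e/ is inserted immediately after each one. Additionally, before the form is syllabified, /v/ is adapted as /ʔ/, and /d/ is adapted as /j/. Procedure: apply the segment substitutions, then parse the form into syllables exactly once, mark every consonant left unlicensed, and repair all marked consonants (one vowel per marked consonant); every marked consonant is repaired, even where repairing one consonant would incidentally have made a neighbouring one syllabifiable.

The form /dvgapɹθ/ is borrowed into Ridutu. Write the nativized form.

Substitution: /d/ → /j/, /v/ → /ʔ/, giving /jʔgapɹθ/.
Under (C)(C)V(C), the unsyllabifiable consonants are /j/, /ɹ/, /θ/ (at most one coda consonant is licensed; onsets may contain at most 2 consonants).
Inserting the epenthetic vowel yields /j/ → /je/, /ɹ/ → /ɹe/, /θ/ → /θe/.

jeʔgapɹeθe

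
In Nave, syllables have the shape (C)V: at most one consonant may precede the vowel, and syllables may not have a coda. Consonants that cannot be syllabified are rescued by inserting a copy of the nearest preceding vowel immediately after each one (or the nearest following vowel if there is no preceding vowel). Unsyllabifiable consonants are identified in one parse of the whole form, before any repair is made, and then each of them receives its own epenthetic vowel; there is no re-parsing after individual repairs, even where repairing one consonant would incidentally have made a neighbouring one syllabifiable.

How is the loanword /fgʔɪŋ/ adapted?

fɪgɪʔɪŋɪ

Under (C)V, the unsyllabifiable consonants are /f/, /g/, /ŋ/ (no codas are permitted; onsets are limited to one consonant).
Each unlicensed consonant becomes the onset of a new syllable: /f/ → /fɪ/, /g/ → /gɪ/, /ŋ/ → /ŋɪ/.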